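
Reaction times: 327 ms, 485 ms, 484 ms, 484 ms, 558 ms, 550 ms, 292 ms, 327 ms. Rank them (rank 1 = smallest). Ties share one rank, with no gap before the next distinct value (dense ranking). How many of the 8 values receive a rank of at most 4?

Sorted (ascending): 292, 327, 327, 484, 484, 485, 550, 558
The 2 values of 327 share dense rank 2.
The 2 values of 484 share dense rank 3.
Remaining distinct values take the next consecutive integers.
Ranks ≤ 4: {1, 2, 2, 3, 3, 4} → 6 values.

6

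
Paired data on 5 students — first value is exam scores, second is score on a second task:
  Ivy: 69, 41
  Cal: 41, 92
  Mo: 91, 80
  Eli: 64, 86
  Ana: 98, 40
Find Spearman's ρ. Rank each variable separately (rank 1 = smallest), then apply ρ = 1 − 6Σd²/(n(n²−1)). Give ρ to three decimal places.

-0.900

Ranks of variable 1: 3, 1, 4, 2, 5
Ranks of variable 2: 2, 5, 3, 4, 1
d = r₁ − r₂: 1, -4, 1, -2, 4
d²: 1, 16, 1, 4, 16; Σd² = 38
ρ = 1 − 6·38/(5·24) = 1 − 228/120 = -0.900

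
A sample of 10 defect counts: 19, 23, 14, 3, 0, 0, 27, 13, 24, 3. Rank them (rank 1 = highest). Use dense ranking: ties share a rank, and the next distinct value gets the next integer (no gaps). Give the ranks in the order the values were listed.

Sorted (descending): 27, 24, 23, 19, 14, 13, 3, 3, 0, 0
The 2 values of 3 share dense rank 7.
The 2 values of 0 share dense rank 8.
Remaining distinct values take the next consecutive integers.

4, 3, 5, 7, 8, 8, 1, 6, 2, 7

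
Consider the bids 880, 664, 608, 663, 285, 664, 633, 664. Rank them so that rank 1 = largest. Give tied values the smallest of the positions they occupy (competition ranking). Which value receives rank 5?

Sorted (descending): 880, 664, 664, 664, 663, 633, 608, 285
The 3 values of 664 occupy positions 2–4 → each gets rank 2.
Rank 5 → value 663.

663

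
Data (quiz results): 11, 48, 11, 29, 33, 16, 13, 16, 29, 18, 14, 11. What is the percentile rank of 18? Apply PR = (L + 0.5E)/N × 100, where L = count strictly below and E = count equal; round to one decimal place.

62.5

N = 12.
Strictly below 18: 7. Equal to 18: 1.
PR = (7 + 0.5·1)/12 × 100 = 62.5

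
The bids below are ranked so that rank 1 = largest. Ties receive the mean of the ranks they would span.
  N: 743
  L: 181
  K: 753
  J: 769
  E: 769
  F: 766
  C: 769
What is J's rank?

Sorted (descending): 769, 769, 769, 766, 753, 743, 181
The 3 values of 769 occupy positions 1–3 → average rank 2.
J has value 769 → rank 2.

2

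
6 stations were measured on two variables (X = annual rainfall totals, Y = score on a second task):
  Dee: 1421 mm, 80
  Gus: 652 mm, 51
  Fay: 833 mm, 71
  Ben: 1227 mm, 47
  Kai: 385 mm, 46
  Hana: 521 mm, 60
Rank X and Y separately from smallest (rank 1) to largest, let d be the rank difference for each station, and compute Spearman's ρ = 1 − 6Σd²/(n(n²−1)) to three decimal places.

0.600

Ranks of variable 1: 6, 3, 4, 5, 1, 2
Ranks of variable 2: 6, 3, 5, 2, 1, 4
d = r₁ − r₂: 0, 0, -1, 3, 0, -2
d²: 0, 0, 1, 9, 0, 4; Σd² = 14
ρ = 1 − 6·14/(6·35) = 1 − 84/210 = 0.600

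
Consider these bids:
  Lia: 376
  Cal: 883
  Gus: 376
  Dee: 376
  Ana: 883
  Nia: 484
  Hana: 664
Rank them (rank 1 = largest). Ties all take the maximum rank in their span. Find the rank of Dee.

Sorted (descending): 883, 883, 664, 484, 376, 376, 376
The 2 values of 883 occupy positions 1–2 → each gets rank 2.
The 3 values of 376 occupy positions 5–7 → each gets rank 7.
Dee has value 376 → rank 7.

7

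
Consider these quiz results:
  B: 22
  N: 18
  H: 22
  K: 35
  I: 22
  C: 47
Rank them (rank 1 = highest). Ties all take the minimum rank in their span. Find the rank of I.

Sorted (descending): 47, 35, 22, 22, 22, 18
The 3 values of 22 occupy positions 3–5 → each gets rank 3.
I has value 22 → rank 3.

3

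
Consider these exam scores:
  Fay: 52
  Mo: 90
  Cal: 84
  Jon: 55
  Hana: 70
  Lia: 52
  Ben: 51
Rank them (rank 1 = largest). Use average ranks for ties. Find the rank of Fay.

Sorted (descending): 90, 84, 70, 55, 52, 52, 51
The 2 values of 52 occupy positions 5–6 → average rank (5+6)/2 = 5.5.
Fay has value 52 → rank 5.5.

5.5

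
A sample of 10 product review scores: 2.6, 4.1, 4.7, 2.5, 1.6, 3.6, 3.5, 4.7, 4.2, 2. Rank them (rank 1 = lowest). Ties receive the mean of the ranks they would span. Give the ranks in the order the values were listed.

Sorted (ascending): 1.6, 2, 2.5, 2.6, 3.5, 3.6, 4.1, 4.2, 4.7, 4.7
The 2 values of 4.7 occupy positions 9–10 → average rank (9+10)/2 = 9.5.

4, 7, 9.5, 3, 1, 6, 5, 9.5, 8, 2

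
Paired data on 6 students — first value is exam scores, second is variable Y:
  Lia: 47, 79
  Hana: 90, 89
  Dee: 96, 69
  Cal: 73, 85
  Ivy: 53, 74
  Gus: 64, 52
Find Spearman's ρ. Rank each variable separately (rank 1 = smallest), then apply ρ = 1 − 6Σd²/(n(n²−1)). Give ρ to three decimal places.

0.086

Ranks of variable 1: 1, 5, 6, 4, 2, 3
Ranks of variable 2: 4, 6, 2, 5, 3, 1
d = r₁ − r₂: -3, -1, 4, -1, -1, 2
d²: 9, 1, 16, 1, 1, 4; Σd² = 32
ρ = 1 − 6·32/(6·35) = 1 − 192/210 = 0.086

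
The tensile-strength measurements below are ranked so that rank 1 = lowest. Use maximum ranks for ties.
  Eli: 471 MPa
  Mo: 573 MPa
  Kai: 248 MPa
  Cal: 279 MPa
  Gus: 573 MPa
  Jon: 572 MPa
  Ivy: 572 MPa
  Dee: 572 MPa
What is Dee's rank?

6

Sorted (ascending): 248, 279, 471, 572, 572, 572, 573, 573
The 3 values of 572 occupy positions 4–6 → each gets rank 6.
The 2 values of 573 occupy positions 7–8 → each gets rank 8.
Dee has value 572 MPa → rank 6.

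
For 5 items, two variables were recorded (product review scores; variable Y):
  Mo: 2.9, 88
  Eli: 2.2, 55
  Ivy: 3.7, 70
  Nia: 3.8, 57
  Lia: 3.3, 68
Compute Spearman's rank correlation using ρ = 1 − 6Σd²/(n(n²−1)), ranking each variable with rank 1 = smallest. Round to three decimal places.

Ranks of variable 1: 2, 1, 4, 5, 3
Ranks of variable 2: 5, 1, 4, 2, 3
d = r₁ − r₂: -3, 0, 0, 3, 0
d²: 9, 0, 0, 9, 0; Σd² = 18
ρ = 1 − 6·18/(5·24) = 1 − 108/120 = 0.100

0.100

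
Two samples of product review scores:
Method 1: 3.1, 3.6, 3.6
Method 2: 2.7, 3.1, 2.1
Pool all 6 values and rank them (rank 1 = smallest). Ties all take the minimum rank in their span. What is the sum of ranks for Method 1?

Sorted (ascending): 2.1, 2.7, 3.1, 3.1, 3.6, 3.6
The 2 values of 3.1 occupy positions 3–4 → each gets rank 3.
The 2 values of 3.6 occupy positions 5–6 → each gets rank 5.
Method 1 values → pooled ranks: 3.1→3, 3.6→5, 3.6→5
Rank sum = 3 + 5 + 5 = 13

13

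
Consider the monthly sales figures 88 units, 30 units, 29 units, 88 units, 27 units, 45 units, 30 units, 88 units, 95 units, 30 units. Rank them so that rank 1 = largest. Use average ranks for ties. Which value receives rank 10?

27

Sorted (descending): 95, 88, 88, 88, 45, 30, 30, 30, 29, 27
The 3 values of 88 occupy positions 2–4 → average rank 3.
The 3 values of 30 occupy positions 6–8 → average rank 7.
Rank 10 → value 27.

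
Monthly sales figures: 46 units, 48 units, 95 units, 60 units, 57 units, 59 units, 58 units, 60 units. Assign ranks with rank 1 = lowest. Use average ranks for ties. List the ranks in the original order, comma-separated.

1, 2, 8, 6.5, 3, 5, 4, 6.5

Sorted (ascending): 46, 48, 57, 58, 59, 60, 60, 95
The 2 values of 60 occupy positions 6–7 → average rank (6+7)/2 = 6.5.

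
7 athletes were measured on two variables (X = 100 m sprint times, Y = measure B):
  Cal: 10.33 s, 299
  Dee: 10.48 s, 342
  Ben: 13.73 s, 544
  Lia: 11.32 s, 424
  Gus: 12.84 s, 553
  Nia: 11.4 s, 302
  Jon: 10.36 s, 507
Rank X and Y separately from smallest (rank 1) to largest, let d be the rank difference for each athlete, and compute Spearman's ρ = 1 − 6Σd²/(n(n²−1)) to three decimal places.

Ranks of variable 1: 1, 3, 7, 4, 6, 5, 2
Ranks of variable 2: 1, 3, 6, 4, 7, 2, 5
d = r₁ − r₂: 0, 0, 1, 0, -1, 3, -3
d²: 0, 0, 1, 0, 1, 9, 9; Σd² = 20
ρ = 1 − 6·20/(7·48) = 1 − 120/336 = 0.643

0.643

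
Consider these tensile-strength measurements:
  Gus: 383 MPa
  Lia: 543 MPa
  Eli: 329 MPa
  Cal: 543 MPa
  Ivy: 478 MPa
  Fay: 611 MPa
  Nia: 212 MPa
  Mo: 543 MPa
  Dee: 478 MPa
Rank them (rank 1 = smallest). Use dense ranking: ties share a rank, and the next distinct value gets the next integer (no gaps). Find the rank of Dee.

4

Sorted (ascending): 212, 329, 383, 478, 478, 543, 543, 543, 611
The 2 values of 478 share dense rank 4.
The 3 values of 543 share dense rank 5.
Remaining distinct values take the next consecutive integers.
Dee has value 478 MPa → rank 4.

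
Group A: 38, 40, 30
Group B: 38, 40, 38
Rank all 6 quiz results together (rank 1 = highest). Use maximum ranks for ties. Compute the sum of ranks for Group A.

Sorted (descending): 40, 40, 38, 38, 38, 30
The 2 values of 40 occupy positions 1–2 → each gets rank 2.
The 3 values of 38 occupy positions 3–5 → each gets rank 5.
Group A values → pooled ranks: 38→5, 40→2, 30→6
Rank sum = 5 + 2 + 6 = 13

13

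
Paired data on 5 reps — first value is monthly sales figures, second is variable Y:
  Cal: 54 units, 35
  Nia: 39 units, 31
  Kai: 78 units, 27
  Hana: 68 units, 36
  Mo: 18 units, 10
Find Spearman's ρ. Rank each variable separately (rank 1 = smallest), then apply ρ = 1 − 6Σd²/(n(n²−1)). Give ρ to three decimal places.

Ranks of variable 1: 3, 2, 5, 4, 1
Ranks of variable 2: 4, 3, 2, 5, 1
d = r₁ − r₂: -1, -1, 3, -1, 0
d²: 1, 1, 9, 1, 0; Σd² = 12
ρ = 1 − 6·12/(5·24) = 1 − 72/120 = 0.400

0.400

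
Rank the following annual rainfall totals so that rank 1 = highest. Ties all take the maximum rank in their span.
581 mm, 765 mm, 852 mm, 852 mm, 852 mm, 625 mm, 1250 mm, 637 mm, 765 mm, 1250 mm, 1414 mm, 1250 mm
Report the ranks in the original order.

Sorted (descending): 1414, 1250, 1250, 1250, 852, 852, 852, 765, 765, 637, 625, 581
The 3 values of 1250 occupy positions 2–4 → each gets rank 4.
The 3 values of 852 occupy positions 5–7 → each gets rank 7.
The 2 values of 765 occupy positions 8–9 → each gets rank 9.

12, 9, 7, 7, 7, 11, 4, 10, 9, 4, 1, 4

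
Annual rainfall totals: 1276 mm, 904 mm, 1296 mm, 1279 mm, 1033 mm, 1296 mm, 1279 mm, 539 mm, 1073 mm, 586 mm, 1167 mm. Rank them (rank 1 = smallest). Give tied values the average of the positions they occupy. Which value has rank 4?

Sorted (ascending): 539, 586, 904, 1033, 1073, 1167, 1276, 1279, 1279, 1296, 1296
The 2 values of 1279 occupy positions 8–9 → average rank (8+9)/2 = 8.5.
The 2 values of 1296 occupy positions 10–11 → average rank (10+11)/2 = 10.5.
Rank 4 → value 1033.

1033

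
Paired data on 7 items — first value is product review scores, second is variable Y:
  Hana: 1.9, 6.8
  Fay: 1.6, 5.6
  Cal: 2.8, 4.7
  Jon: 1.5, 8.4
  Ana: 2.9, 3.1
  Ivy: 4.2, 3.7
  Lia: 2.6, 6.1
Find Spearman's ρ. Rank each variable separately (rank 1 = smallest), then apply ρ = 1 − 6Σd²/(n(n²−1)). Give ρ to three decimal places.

Ranks of variable 1: 3, 2, 5, 1, 6, 7, 4
Ranks of variable 2: 6, 4, 3, 7, 1, 2, 5
d = r₁ − r₂: -3, -2, 2, -6, 5, 5, -1
d²: 9, 4, 4, 36, 25, 25, 1; Σd² = 104
ρ = 1 − 6·104/(7·48) = 1 − 624/336 = -0.857

-0.857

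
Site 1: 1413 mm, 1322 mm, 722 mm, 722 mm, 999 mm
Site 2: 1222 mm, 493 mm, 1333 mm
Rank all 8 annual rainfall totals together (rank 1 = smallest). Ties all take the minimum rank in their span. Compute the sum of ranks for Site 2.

13

Sorted (ascending): 493, 722, 722, 999, 1222, 1322, 1333, 1413
The 2 values of 722 occupy positions 2–3 → each gets rank 2.
Site 2 values → pooled ranks: 1222→5, 493→1, 1333→7
Rank sum = 5 + 1 + 7 = 13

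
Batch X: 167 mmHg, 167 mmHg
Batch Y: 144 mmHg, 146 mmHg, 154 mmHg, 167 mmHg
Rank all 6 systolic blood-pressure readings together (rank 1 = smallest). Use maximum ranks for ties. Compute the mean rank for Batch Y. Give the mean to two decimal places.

Sorted (ascending): 144, 146, 154, 167, 167, 167
The 3 values of 167 occupy positions 4–6 → each gets rank 6.
Batch Y values → pooled ranks: 144→1, 146→2, 154→3, 167→6
Mean rank = (1 + 2 + 3 + 6) / 4 = 3.00

3.00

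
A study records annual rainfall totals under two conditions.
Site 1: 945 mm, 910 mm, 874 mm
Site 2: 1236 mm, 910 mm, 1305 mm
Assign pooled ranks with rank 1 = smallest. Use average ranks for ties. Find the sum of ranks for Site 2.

Sorted (ascending): 874, 910, 910, 945, 1236, 1305
The 2 values of 910 occupy positions 2–3 → average rank (2+3)/2 = 2.5.
Site 2 values → pooled ranks: 1236→5, 910→2.5, 1305→6
Rank sum = 5 + 2.5 + 6 = 13.5

13.5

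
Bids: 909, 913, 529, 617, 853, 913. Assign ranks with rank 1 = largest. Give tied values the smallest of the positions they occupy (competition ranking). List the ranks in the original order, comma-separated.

3, 1, 6, 5, 4, 1

Sorted (descending): 913, 913, 909, 853, 617, 529
The 2 values of 913 occupy positions 1–2 → each gets rank 1.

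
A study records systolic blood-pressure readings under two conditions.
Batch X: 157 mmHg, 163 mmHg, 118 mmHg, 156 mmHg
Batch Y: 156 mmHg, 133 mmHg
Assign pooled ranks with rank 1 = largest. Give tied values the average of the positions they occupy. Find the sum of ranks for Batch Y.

8.5

Sorted (descending): 163, 157, 156, 156, 133, 118
The 2 values of 156 occupy positions 3–4 → average rank (3+4)/2 = 3.5.
Batch Y values → pooled ranks: 156→3.5, 133→5
Rank sum = 3.5 + 5 = 8.5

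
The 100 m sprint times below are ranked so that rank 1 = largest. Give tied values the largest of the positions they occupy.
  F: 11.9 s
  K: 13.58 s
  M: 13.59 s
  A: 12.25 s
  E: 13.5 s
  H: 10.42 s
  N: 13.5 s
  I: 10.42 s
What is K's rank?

Sorted (descending): 13.59, 13.58, 13.5, 13.5, 12.25, 11.9, 10.42, 10.42
The 2 values of 13.5 occupy positions 3–4 → each gets rank 4.
The 2 values of 10.42 occupy positions 7–8 → each gets rank 8.
K has value 13.58 s → rank 2.

2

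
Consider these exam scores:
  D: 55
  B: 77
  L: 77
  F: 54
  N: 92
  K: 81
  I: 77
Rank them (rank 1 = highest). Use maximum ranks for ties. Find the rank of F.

Sorted (descending): 92, 81, 77, 77, 77, 55, 54
The 3 values of 77 occupy positions 3–5 → each gets rank 5.
F has value 54 → rank 7.

7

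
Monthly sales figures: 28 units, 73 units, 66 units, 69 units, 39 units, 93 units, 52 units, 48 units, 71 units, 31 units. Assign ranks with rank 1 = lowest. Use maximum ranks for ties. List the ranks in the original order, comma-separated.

1, 9, 6, 7, 3, 10, 5, 4, 8, 2

Sorted (ascending): 28, 31, 39, 48, 52, 66, 69, 71, 73, 93
No ties — each value takes its position as its rank.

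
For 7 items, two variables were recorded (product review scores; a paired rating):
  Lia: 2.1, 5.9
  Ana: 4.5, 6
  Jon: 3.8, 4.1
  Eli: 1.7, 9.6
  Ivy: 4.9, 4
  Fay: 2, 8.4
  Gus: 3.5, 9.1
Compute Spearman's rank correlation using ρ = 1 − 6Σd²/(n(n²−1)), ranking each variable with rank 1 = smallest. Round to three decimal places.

Ranks of variable 1: 3, 6, 5, 1, 7, 2, 4
Ranks of variable 2: 3, 4, 2, 7, 1, 5, 6
d = r₁ − r₂: 0, 2, 3, -6, 6, -3, -2
d²: 0, 4, 9, 36, 36, 9, 4; Σd² = 98
ρ = 1 − 6·98/(7·48) = 1 − 588/336 = -0.750

-0.750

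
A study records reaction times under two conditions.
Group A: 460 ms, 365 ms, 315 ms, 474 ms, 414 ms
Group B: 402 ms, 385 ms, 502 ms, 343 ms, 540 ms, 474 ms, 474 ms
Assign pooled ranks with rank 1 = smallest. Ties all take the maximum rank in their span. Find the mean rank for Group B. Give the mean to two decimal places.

7.71

Sorted (ascending): 315, 343, 365, 385, 402, 414, 460, 474, 474, 474, 502, 540
The 3 values of 474 occupy positions 8–10 → each gets rank 10.
Group B values → pooled ranks: 402→5, 385→4, 502→11, 343→2, 540→12, 474→10, 474→10
Mean rank = (5 + 4 + 11 + 2 + 12 + 10 + 10) / 7 = 7.71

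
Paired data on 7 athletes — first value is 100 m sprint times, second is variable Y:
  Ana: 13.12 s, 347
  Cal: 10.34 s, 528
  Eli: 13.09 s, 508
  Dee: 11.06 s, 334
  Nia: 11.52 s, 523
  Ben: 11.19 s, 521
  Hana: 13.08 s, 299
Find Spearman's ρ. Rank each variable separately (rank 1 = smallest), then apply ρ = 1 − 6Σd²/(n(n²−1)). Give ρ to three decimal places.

Ranks of variable 1: 7, 1, 6, 2, 4, 3, 5
Ranks of variable 2: 3, 7, 4, 2, 6, 5, 1
d = r₁ − r₂: 4, -6, 2, 0, -2, -2, 4
d²: 16, 36, 4, 0, 4, 4, 16; Σd² = 80
ρ = 1 − 6·80/(7·48) = 1 − 480/336 = -0.429

-0.429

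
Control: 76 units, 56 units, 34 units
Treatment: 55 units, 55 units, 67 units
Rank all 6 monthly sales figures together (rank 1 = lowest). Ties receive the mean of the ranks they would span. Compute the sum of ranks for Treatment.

Sorted (ascending): 34, 55, 55, 56, 67, 76
The 2 values of 55 occupy positions 2–3 → average rank (2+3)/2 = 2.5.
Treatment values → pooled ranks: 55→2.5, 55→2.5, 67→5
Rank sum = 2.5 + 2.5 + 5 = 10

10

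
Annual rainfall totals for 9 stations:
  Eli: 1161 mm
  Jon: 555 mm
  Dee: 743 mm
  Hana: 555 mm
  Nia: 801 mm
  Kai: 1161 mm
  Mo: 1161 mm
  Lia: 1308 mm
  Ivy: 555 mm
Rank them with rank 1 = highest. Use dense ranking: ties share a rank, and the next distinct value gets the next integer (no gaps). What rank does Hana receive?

Sorted (descending): 1308, 1161, 1161, 1161, 801, 743, 555, 555, 555
The 3 values of 1161 share dense rank 2.
The 3 values of 555 share dense rank 5.
Remaining distinct values take the next consecutive integers.
Hana has value 555 mm → rank 5.

5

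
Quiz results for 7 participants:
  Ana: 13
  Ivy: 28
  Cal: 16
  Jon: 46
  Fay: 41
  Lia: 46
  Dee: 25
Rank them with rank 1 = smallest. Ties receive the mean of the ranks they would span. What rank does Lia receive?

Sorted (ascending): 13, 16, 25, 28, 41, 46, 46
The 2 values of 46 occupy positions 6–7 → average rank (6+7)/2 = 6.5.
Lia has value 46 → rank 6.5.

6.5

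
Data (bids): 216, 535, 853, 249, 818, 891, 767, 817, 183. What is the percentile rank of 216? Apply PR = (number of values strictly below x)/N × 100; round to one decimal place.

11.1

N = 9.
Strictly below 216: 1. Equal to 216: 1.
PR = 1/9 × 100 = 11.1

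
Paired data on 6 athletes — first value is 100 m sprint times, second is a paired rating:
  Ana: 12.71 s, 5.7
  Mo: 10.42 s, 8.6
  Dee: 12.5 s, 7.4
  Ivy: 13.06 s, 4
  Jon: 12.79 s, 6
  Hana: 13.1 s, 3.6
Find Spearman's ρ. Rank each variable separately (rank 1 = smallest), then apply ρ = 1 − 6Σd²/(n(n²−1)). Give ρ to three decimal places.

-0.943

Ranks of variable 1: 3, 1, 2, 5, 4, 6
Ranks of variable 2: 3, 6, 5, 2, 4, 1
d = r₁ − r₂: 0, -5, -3, 3, 0, 5
d²: 0, 25, 9, 9, 0, 25; Σd² = 68
ρ = 1 − 6·68/(6·35) = 1 − 408/210 = -0.943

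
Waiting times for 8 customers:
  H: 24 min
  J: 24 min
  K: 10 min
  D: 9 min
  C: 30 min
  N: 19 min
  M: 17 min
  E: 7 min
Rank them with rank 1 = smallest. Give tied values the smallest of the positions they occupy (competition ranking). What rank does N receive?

5

Sorted (ascending): 7, 9, 10, 17, 19, 24, 24, 30
The 2 values of 24 occupy positions 6–7 → each gets rank 6.
N has value 19 min → rank 5.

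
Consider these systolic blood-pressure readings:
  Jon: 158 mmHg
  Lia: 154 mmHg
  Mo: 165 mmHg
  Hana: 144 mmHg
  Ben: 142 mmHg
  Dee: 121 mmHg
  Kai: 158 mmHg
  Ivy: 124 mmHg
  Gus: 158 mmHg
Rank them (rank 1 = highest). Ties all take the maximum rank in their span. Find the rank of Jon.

4

Sorted (descending): 165, 158, 158, 158, 154, 144, 142, 124, 121
The 3 values of 158 occupy positions 2–4 → each gets rank 4.
Jon has value 158 mmHg → rank 4.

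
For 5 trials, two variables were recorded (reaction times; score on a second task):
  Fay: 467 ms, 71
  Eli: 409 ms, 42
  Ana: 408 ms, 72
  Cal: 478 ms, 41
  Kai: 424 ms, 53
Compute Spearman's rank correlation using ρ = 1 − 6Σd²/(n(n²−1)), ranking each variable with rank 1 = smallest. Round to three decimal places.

Ranks of variable 1: 4, 2, 1, 5, 3
Ranks of variable 2: 4, 2, 5, 1, 3
d = r₁ − r₂: 0, 0, -4, 4, 0
d²: 0, 0, 16, 16, 0; Σd² = 32
ρ = 1 − 6·32/(5·24) = 1 − 192/120 = -0.600

-0.600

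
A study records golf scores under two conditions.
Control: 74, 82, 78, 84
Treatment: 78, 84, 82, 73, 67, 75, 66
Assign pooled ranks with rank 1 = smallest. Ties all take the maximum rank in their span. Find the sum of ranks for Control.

Sorted (ascending): 66, 67, 73, 74, 75, 78, 78, 82, 82, 84, 84
The 2 values of 78 occupy positions 6–7 → each gets rank 7.
The 2 values of 82 occupy positions 8–9 → each gets rank 9.
The 2 values of 84 occupy positions 10–11 → each gets rank 11.
Control values → pooled ranks: 74→4, 82→9, 78→7, 84→11
Rank sum = 4 + 9 + 7 + 11 = 31

31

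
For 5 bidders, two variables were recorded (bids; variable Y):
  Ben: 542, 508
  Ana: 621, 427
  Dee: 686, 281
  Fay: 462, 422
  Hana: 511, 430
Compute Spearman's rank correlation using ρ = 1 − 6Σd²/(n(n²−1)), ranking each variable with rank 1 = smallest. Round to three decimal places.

Ranks of variable 1: 3, 4, 5, 1, 2
Ranks of variable 2: 5, 3, 1, 2, 4
d = r₁ − r₂: -2, 1, 4, -1, -2
d²: 4, 1, 16, 1, 4; Σd² = 26
ρ = 1 − 6·26/(5·24) = 1 − 156/120 = -0.300

-0.300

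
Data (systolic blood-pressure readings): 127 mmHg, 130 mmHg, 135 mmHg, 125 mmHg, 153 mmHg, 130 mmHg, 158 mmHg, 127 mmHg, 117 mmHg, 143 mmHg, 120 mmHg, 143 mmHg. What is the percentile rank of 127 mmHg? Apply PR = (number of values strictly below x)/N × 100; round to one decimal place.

N = 12.
Strictly below 127: 3. Equal to 127: 2.
PR = 3/12 × 100 = 25.0

25.0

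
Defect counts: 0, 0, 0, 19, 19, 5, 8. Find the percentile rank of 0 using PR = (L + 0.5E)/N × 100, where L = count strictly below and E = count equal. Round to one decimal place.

21.4

N = 7.
Strictly below 0: 0. Equal to 0: 3.
PR = (0 + 0.5·3)/7 × 100 = 21.4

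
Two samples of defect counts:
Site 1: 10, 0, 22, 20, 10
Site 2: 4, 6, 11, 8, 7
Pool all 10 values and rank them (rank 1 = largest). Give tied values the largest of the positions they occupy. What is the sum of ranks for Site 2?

Sorted (descending): 22, 20, 11, 10, 10, 8, 7, 6, 4, 0
The 2 values of 10 occupy positions 4–5 → each gets rank 5.
Site 2 values → pooled ranks: 4→9, 6→8, 11→3, 8→6, 7→7
Rank sum = 9 + 8 + 3 + 6 + 7 = 33

33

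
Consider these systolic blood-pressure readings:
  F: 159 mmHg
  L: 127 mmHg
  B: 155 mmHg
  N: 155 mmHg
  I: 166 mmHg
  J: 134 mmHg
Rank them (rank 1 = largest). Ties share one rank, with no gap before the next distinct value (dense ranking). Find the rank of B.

3

Sorted (descending): 166, 159, 155, 155, 134, 127
The 2 values of 155 share dense rank 3.
Remaining distinct values take the next consecutive integers.
B has value 155 mmHg → rank 3.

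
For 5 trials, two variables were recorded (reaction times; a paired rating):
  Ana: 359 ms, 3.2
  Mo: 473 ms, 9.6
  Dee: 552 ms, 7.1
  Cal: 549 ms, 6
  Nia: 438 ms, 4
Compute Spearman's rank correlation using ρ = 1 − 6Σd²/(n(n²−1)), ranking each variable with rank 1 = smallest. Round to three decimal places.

Ranks of variable 1: 1, 3, 5, 4, 2
Ranks of variable 2: 1, 5, 4, 3, 2
d = r₁ − r₂: 0, -2, 1, 1, 0
d²: 0, 4, 1, 1, 0; Σd² = 6
ρ = 1 − 6·6/(5·24) = 1 − 36/120 = 0.700

0.700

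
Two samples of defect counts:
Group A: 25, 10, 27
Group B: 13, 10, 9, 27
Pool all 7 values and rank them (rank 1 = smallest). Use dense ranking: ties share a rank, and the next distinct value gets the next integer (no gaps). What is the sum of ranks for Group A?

11

Sorted (ascending): 9, 10, 10, 13, 25, 27, 27
The 2 values of 10 share dense rank 2.
The 2 values of 27 share dense rank 5.
Remaining distinct values take the next consecutive integers.
Group A values → pooled ranks: 25→4, 10→2, 27→5
Rank sum = 4 + 2 + 5 = 11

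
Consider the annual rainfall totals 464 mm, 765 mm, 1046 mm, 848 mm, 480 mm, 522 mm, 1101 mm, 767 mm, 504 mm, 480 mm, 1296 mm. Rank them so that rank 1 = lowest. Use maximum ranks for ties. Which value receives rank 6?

765

Sorted (ascending): 464, 480, 480, 504, 522, 765, 767, 848, 1046, 1101, 1296
The 2 values of 480 occupy positions 2–3 → each gets rank 3.
Rank 6 → value 765.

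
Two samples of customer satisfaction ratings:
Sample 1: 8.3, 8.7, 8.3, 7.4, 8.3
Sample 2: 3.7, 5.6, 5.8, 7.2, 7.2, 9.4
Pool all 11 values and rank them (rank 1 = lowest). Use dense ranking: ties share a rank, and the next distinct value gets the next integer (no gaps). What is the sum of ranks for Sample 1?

Sorted (ascending): 3.7, 5.6, 5.8, 7.2, 7.2, 7.4, 8.3, 8.3, 8.3, 8.7, 9.4
The 2 values of 7.2 share dense rank 4.
The 3 values of 8.3 share dense rank 6.
Remaining distinct values take the next consecutive integers.
Sample 1 values → pooled ranks: 8.3→6, 8.7→7, 8.3→6, 7.4→5, 8.3→6
Rank sum = 6 + 7 + 6 + 5 + 6 = 30

30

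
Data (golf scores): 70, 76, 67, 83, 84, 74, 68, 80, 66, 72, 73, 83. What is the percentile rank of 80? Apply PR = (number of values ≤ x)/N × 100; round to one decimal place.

75.0

N = 12.
Strictly below 80: 8. Equal to 80: 1.
PR = 9/12 × 100 = 75.0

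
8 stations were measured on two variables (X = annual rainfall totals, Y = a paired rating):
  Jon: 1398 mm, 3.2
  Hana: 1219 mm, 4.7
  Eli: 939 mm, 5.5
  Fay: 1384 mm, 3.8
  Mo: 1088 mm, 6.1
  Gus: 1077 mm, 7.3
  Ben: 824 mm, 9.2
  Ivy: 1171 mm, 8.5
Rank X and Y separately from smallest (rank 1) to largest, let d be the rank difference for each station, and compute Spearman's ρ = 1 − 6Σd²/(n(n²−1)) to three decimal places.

Ranks of variable 1: 8, 6, 2, 7, 4, 3, 1, 5
Ranks of variable 2: 1, 3, 4, 2, 5, 6, 8, 7
d = r₁ − r₂: 7, 3, -2, 5, -1, -3, -7, -2
d²: 49, 9, 4, 25, 1, 9, 49, 4; Σd² = 150
ρ = 1 − 6·150/(8·63) = 1 − 900/504 = -0.786

-0.786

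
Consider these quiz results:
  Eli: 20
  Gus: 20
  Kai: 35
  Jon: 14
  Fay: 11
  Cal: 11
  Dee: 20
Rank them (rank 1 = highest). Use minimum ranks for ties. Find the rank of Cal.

Sorted (descending): 35, 20, 20, 20, 14, 11, 11
The 3 values of 20 occupy positions 2–4 → each gets rank 2.
The 2 values of 11 occupy positions 6–7 → each gets rank 6.
Cal has value 11 → rank 6.

6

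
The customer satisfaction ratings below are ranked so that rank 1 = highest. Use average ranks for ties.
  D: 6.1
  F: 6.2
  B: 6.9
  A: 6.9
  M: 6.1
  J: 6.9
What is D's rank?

Sorted (descending): 6.9, 6.9, 6.9, 6.2, 6.1, 6.1
The 3 values of 6.9 occupy positions 1–3 → average rank 2.
The 2 values of 6.1 occupy positions 5–6 → average rank (5+6)/2 = 5.5.
D has value 6.1 → rank 5.5.

5.5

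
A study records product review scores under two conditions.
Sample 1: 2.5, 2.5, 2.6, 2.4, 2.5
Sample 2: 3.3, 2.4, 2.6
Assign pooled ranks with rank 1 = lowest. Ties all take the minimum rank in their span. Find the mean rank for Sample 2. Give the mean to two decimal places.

5.00

Sorted (ascending): 2.4, 2.4, 2.5, 2.5, 2.5, 2.6, 2.6, 3.3
The 2 values of 2.4 occupy positions 1–2 → each gets rank 1.
The 3 values of 2.5 occupy positions 3–5 → each gets rank 3.
The 2 values of 2.6 occupy positions 6–7 → each gets rank 6.
Sample 2 values → pooled ranks: 3.3→8, 2.4→1, 2.6→6
Mean rank = (8 + 1 + 6) / 3 = 5.00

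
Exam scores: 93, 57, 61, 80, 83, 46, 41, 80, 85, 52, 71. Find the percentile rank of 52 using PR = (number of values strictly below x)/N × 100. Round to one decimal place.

N = 11.
Strictly below 52: 2. Equal to 52: 1.
PR = 2/11 × 100 = 18.2

18.2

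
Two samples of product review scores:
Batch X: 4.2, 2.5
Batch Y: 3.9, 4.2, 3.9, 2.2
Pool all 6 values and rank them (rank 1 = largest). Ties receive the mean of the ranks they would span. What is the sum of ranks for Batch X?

Sorted (descending): 4.2, 4.2, 3.9, 3.9, 2.5, 2.2
The 2 values of 4.2 occupy positions 1–2 → average rank (1+2)/2 = 1.5.
The 2 values of 3.9 occupy positions 3–4 → average rank (3+4)/2 = 3.5.
Batch X values → pooled ranks: 4.2→1.5, 2.5→5
Rank sum = 1.5 + 5 = 6.5

6.5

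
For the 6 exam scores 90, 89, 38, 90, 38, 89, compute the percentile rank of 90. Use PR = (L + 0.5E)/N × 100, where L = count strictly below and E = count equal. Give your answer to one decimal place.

N = 6.
Strictly below 90: 4. Equal to 90: 2.
PR = (4 + 0.5·2)/6 × 100 = 83.3

83.3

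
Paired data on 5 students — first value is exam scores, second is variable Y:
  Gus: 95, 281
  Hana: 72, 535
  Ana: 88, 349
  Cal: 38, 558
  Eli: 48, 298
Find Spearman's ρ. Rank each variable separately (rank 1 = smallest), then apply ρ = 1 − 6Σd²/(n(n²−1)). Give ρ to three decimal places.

Ranks of variable 1: 5, 3, 4, 1, 2
Ranks of variable 2: 1, 4, 3, 5, 2
d = r₁ − r₂: 4, -1, 1, -4, 0
d²: 16, 1, 1, 16, 0; Σd² = 34
ρ = 1 − 6·34/(5·24) = 1 − 204/120 = -0.700

-0.700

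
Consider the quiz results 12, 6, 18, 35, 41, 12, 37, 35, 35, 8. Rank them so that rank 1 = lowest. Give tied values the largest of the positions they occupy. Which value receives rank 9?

37

Sorted (ascending): 6, 8, 12, 12, 18, 35, 35, 35, 37, 41
The 2 values of 12 occupy positions 3–4 → each gets rank 4.
The 3 values of 35 occupy positions 6–8 → each gets rank 8.
Rank 9 → value 37.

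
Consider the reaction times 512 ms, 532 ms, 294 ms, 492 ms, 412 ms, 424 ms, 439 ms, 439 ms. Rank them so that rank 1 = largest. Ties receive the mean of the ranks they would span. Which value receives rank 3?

492

Sorted (descending): 532, 512, 492, 439, 439, 424, 412, 294
The 2 values of 439 occupy positions 4–5 → average rank (4+5)/2 = 4.5.
Rank 3 → value 492.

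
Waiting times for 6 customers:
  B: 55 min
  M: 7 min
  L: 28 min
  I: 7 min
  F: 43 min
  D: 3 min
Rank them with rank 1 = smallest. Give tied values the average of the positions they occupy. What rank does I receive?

Sorted (ascending): 3, 7, 7, 28, 43, 55
The 2 values of 7 occupy positions 2–3 → average rank (2+3)/2 = 2.5.
I has value 7 min → rank 2.5.

2.5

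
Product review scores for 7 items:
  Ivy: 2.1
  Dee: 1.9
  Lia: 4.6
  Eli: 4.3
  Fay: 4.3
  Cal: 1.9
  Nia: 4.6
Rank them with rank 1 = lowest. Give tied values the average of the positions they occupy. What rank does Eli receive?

4.5

Sorted (ascending): 1.9, 1.9, 2.1, 4.3, 4.3, 4.6, 4.6
The 2 values of 1.9 occupy positions 1–2 → average rank (1+2)/2 = 1.5.
The 2 values of 4.3 occupy positions 4–5 → average rank (4+5)/2 = 4.5.
The 2 values of 4.6 occupy positions 6–7 → average rank (6+7)/2 = 6.5.
Eli has value 4.3 → rank 4.5.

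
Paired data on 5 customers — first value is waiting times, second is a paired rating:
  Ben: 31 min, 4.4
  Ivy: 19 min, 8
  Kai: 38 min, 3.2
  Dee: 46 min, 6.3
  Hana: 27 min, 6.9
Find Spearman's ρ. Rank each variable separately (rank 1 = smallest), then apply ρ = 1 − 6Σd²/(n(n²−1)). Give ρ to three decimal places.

Ranks of variable 1: 3, 1, 4, 5, 2
Ranks of variable 2: 2, 5, 1, 3, 4
d = r₁ − r₂: 1, -4, 3, 2, -2
d²: 1, 16, 9, 4, 4; Σd² = 34
ρ = 1 − 6·34/(5·24) = 1 − 204/120 = -0.700

-0.700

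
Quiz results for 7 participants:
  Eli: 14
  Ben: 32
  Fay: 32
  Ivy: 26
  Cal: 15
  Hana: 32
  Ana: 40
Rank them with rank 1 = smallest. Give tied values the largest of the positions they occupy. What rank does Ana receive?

Sorted (ascending): 14, 15, 26, 32, 32, 32, 40
The 3 values of 32 occupy positions 4–6 → each gets rank 6.
Ana has value 40 → rank 7.

7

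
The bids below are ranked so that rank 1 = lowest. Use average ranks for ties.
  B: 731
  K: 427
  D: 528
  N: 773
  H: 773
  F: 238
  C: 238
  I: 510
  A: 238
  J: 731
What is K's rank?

Sorted (ascending): 238, 238, 238, 427, 510, 528, 731, 731, 773, 773
The 3 values of 238 occupy positions 1–3 → average rank 2.
The 2 values of 731 occupy positions 7–8 → average rank (7+8)/2 = 7.5.
The 2 values of 773 occupy positions 9–10 → average rank (9+10)/2 = 9.5.
K has value 427 → rank 4.

4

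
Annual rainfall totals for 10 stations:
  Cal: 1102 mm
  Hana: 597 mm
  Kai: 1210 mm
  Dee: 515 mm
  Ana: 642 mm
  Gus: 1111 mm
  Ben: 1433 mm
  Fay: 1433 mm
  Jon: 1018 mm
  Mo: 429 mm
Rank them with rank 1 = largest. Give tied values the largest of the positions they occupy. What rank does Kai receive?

3

Sorted (descending): 1433, 1433, 1210, 1111, 1102, 1018, 642, 597, 515, 429
The 2 values of 1433 occupy positions 1–2 → each gets rank 2.
Kai has value 1210 mm → rank 3.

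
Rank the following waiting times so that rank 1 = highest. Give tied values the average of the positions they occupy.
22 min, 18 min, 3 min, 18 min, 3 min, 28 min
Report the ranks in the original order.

Sorted (descending): 28, 22, 18, 18, 3, 3
The 2 values of 18 occupy positions 3–4 → average rank (3+4)/2 = 3.5.
The 2 values of 3 occupy positions 5–6 → average rank (5+6)/2 = 5.5.

2, 3.5, 5.5, 3.5, 5.5, 1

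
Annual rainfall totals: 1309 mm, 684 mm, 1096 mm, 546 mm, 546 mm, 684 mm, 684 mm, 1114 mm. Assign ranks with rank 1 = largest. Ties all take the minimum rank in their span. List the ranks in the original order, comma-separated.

Sorted (descending): 1309, 1114, 1096, 684, 684, 684, 546, 546
The 3 values of 684 occupy positions 4–6 → each gets rank 4.
The 2 values of 546 occupy positions 7–8 → each gets rank 7.

1, 4, 3, 7, 7, 4, 4, 2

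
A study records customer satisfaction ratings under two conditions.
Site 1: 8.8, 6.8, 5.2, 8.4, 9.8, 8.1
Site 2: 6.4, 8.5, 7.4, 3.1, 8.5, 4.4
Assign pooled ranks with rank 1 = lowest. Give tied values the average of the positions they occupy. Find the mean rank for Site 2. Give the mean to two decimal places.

Sorted (ascending): 3.1, 4.4, 5.2, 6.4, 6.8, 7.4, 8.1, 8.4, 8.5, 8.5, 8.8, 9.8
The 2 values of 8.5 occupy positions 9–10 → average rank (9+10)/2 = 9.5.
Site 2 values → pooled ranks: 6.4→4, 8.5→9.5, 7.4→6, 3.1→1, 8.5→9.5, 4.4→2
Mean rank = (4 + 9.5 + 6 + 1 + 9.5 + 2) / 6 = 5.33

5.33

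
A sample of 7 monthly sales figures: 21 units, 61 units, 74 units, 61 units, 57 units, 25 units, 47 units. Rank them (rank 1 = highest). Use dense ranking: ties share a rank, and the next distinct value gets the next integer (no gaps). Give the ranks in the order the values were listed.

6, 2, 1, 2, 3, 5, 4

Sorted (descending): 74, 61, 61, 57, 47, 25, 21
The 2 values of 61 share dense rank 2.
Remaining distinct values take the next consecutive integers.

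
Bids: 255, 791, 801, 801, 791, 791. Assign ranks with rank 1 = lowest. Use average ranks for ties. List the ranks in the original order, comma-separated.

Sorted (ascending): 255, 791, 791, 791, 801, 801
The 3 values of 791 occupy positions 2–4 → average rank 3.
The 2 values of 801 occupy positions 5–6 → average rank (5+6)/2 = 5.5.

1, 3, 5.5, 5.5, 3, 3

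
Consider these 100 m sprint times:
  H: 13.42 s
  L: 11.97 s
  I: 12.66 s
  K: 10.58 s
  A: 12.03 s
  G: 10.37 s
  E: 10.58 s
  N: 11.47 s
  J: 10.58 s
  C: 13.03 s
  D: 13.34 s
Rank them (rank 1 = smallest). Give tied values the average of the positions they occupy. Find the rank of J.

Sorted (ascending): 10.37, 10.58, 10.58, 10.58, 11.47, 11.97, 12.03, 12.66, 13.03, 13.34, 13.42
The 3 values of 10.58 occupy positions 2–4 → average rank 3.
J has value 10.58 s → rank 3.

3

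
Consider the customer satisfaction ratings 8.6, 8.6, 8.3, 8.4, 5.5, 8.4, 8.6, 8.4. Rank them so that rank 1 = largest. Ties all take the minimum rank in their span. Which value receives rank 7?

8.3

Sorted (descending): 8.6, 8.6, 8.6, 8.4, 8.4, 8.4, 8.3, 5.5
The 3 values of 8.6 occupy positions 1–3 → each gets rank 1.
The 3 values of 8.4 occupy positions 4–6 → each gets rank 4.
Rank 7 → value 8.3.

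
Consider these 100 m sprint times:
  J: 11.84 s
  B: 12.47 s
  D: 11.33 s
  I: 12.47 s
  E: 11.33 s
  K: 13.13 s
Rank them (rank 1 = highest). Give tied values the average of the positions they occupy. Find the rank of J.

Sorted (descending): 13.13, 12.47, 12.47, 11.84, 11.33, 11.33
The 2 values of 12.47 occupy positions 2–3 → average rank (2+3)/2 = 2.5.
The 2 values of 11.33 occupy positions 5–6 → average rank (5+6)/2 = 5.5.
J has value 11.84 s → rank 4.

4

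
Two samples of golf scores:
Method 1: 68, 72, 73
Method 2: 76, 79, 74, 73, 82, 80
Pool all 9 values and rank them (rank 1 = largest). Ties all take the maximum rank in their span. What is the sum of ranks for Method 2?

22

Sorted (descending): 82, 80, 79, 76, 74, 73, 73, 72, 68
The 2 values of 73 occupy positions 6–7 → each gets rank 7.
Method 2 values → pooled ranks: 76→4, 79→3, 74→5, 73→7, 82→1, 80→2
Rank sum = 4 + 3 + 5 + 7 + 1 + 2 = 22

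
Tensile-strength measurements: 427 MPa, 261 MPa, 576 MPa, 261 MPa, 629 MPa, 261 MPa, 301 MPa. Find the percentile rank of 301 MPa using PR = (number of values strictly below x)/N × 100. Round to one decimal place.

N = 7.
Strictly below 301: 3. Equal to 301: 1.
PR = 3/7 × 100 = 42.9

42.9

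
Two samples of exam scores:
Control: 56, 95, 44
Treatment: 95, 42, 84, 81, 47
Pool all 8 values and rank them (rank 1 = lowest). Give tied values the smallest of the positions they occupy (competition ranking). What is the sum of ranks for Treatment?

Sorted (ascending): 42, 44, 47, 56, 81, 84, 95, 95
The 2 values of 95 occupy positions 7–8 → each gets rank 7.
Treatment values → pooled ranks: 95→7, 42→1, 84→6, 81→5, 47→3
Rank sum = 7 + 1 + 6 + 5 + 3 = 22

22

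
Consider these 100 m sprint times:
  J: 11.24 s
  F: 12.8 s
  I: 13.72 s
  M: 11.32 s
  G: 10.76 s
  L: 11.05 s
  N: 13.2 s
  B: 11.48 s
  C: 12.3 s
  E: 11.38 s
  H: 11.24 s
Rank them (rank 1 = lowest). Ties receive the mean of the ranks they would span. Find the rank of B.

Sorted (ascending): 10.76, 11.05, 11.24, 11.24, 11.32, 11.38, 11.48, 12.3, 12.8, 13.2, 13.72
The 2 values of 11.24 occupy positions 3–4 → average rank (3+4)/2 = 3.5.
B has value 11.48 s → rank 7.

7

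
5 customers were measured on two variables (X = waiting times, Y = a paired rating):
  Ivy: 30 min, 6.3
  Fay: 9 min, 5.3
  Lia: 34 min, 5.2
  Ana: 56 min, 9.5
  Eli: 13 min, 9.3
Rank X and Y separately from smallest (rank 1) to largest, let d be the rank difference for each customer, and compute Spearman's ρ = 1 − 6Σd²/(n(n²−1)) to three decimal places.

0.300

Ranks of variable 1: 3, 1, 4, 5, 2
Ranks of variable 2: 3, 2, 1, 5, 4
d = r₁ − r₂: 0, -1, 3, 0, -2
d²: 0, 1, 9, 0, 4; Σd² = 14
ρ = 1 − 6·14/(5·24) = 1 − 84/120 = 0.300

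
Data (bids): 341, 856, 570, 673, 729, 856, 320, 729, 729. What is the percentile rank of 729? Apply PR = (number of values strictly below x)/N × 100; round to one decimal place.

44.4

N = 9.
Strictly below 729: 4. Equal to 729: 3.
PR = 4/9 × 100 = 44.4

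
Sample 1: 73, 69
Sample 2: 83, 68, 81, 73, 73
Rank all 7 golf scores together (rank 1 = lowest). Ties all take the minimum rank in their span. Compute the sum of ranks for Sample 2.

20

Sorted (ascending): 68, 69, 73, 73, 73, 81, 83
The 3 values of 73 occupy positions 3–5 → each gets rank 3.
Sample 2 values → pooled ranks: 83→7, 68→1, 81→6, 73→3, 73→3
Rank sum = 7 + 1 + 6 + 3 + 3 = 20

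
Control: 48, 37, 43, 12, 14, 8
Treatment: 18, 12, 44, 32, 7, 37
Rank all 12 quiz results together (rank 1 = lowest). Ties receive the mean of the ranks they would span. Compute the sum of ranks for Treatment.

37

Sorted (ascending): 7, 8, 12, 12, 14, 18, 32, 37, 37, 43, 44, 48
The 2 values of 12 occupy positions 3–4 → average rank (3+4)/2 = 3.5.
The 2 values of 37 occupy positions 8–9 → average rank (8+9)/2 = 8.5.
Treatment values → pooled ranks: 18→6, 12→3.5, 44→11, 32→7, 7→1, 37→8.5
Rank sum = 6 + 3.5 + 11 + 7 + 1 + 8.5 = 37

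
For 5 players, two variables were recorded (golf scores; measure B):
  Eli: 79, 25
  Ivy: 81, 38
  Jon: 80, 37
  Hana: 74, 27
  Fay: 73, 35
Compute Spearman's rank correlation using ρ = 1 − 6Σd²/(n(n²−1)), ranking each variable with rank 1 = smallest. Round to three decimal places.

0.600

Ranks of variable 1: 3, 5, 4, 2, 1
Ranks of variable 2: 1, 5, 4, 2, 3
d = r₁ − r₂: 2, 0, 0, 0, -2
d²: 4, 0, 0, 0, 4; Σd² = 8
ρ = 1 − 6·8/(5·24) = 1 − 48/120 = 0.600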